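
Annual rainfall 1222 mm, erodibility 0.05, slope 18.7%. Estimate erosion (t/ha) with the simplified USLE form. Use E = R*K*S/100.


Formula: E = R * K * S / 100  (simplified USLE)
R * K = 1222 * 0.05 = 61.1
E = 61.1 * 18.7 / 100 = 11.43 t/ha

11.43


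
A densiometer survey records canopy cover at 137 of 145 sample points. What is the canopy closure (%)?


Formula: Canopy closure = covered points / total points * 100
Closure = 137 / 145 * 100
Closure = 0.9448 * 100 = 94.5%

94.5


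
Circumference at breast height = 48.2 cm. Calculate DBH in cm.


Formula: DBH = C / pi
DBH = 48.2 / pi
pi = 3.14159...
DBH = 15.3 cm

15.3


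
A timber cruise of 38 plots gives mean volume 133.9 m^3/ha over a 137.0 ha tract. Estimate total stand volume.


Formula: Total Volume = Mean Volume per ha * Total Area
Total Volume = 133.9 m^3/ha * 137.0 ha
Total Volume = 18344 m^3

18344


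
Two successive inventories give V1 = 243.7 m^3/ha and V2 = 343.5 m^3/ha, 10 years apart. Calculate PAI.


Formula: PAI = (V_T2 - V_T1) / (T2 - T1)
Volume increment = 343.5 - 243.7 = 99.8 m^3/ha
PAI = 99.8 / 10 = 9.98 m^3/ha/year

9.98


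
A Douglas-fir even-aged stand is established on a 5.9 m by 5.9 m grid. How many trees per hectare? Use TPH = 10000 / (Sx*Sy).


Formula: TPH = 10000 m^2/ha / (spacing_x * spacing_y)
Area per tree = 5.9 m * 5.9 m = 34.81 m^2
TPH = 10000 / 34.81 = 287 trees/ha

287


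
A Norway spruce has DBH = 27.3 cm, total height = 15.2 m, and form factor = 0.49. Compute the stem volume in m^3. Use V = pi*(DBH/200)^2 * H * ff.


Formula: V = pi * (DBH/200)^2 * H * ff
Radius = DBH/200 = 27.3/200 = 0.1365 m
Radius^2 = 0.1365^2 = 0.01863225 m^2
V = pi * 0.01863225 * 15.2 * 0.49
V = 0.436 m^3

0.436


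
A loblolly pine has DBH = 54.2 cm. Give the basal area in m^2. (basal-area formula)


Formula: BA = pi * (DBH/2)^2 / 10000  (cm^2 to m^2)
Radius = DBH/2 = 54.2/2 = 27.1 cm
BA = pi * 27.1^2 / 10000
   = 2307.2171 cm^2 / 10000
   = 0.2307 m^2

0.2307


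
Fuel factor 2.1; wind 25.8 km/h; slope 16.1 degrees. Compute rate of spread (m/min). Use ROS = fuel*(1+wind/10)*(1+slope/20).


Formula: ROS = fuel * (1 + wind/10) * (1 + slope/20)
Wind factor = 1 + 25.8/10 = 3.58
Slope factor = 1 + 16.1/20 = 1.805
ROS = 2.1 * 3.58 * 1.805 = 13.57 m/min

13.57


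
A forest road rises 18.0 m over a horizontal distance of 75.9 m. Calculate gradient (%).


Formula: Gradient = rise / run * 100
Gradient = 18.0 / 75.9 * 100 = 23.7%

23.7


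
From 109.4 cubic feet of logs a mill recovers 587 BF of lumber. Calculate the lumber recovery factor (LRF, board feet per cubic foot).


Formula: LRF = Lumber Output (BF) / Log Input (ft^3)
LRF = 587 BF / 109.4 ft^3
LRF = 5.37 BF/ft^3

5.37


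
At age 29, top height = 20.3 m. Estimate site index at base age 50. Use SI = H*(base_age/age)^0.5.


Formula: SI = H_dom * (base_age / age)^0.5
Age ratio = 50 / 29 = 1.72414
sqrt(age_ratio) = 1.31306
SI = 20.3 * 1.31306 = 26.7 m

26.7


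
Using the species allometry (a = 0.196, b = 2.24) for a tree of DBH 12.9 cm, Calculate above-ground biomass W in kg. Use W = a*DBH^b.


Formula: W = a * DBH^b  (allometric power law)
DBH^b = 12.9^2.24 = 307.4121
W = 0.196 * 307.4121 = 60.3 kg

60.3


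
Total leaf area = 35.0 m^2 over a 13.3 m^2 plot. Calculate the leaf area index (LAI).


Formula: LAI = total leaf area / ground area  (dimensionless)
LAI = 35.0 m^2 / 13.3 m^2
LAI = 2.63

2.63


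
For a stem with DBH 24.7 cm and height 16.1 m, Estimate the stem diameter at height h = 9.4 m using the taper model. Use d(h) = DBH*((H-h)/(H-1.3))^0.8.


Taper: d(h) = DBH * ((H - h) / (H - 1.3))^0.8
Numerator = H - h = 16.1 - 9.4 = 6.7 m
Denominator = H - 1.3 = 16.1 - 1.3 = 14.8 m
Ratio = 6.7 / 14.8 = 0.4527
d = 24.7 * 0.4527^0.8 = 13.1 cm

13.1


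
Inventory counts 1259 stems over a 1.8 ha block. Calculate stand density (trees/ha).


Formula: Stand Density = N_trees / Area_ha
Density = 1259 trees / 1.8 ha
Density = 699 trees/ha

699


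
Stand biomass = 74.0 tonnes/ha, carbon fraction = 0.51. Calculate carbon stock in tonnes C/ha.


Formula: Carbon Stock = Biomass * Carbon Fraction
C = 74.0 t/ha * 0.51
C = 37.7 t C/ha

37.7


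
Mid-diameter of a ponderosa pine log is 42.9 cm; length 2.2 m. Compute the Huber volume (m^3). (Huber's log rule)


Huber: V = Am * L,  Am = pi*(Dm/200)^2
Am = pi*(42.9/200)^2 = 0.144545 m^2
V = 0.144545*2.2 = 0.318 m^3

0.318


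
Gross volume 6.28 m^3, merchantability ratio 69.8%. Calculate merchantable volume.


Formula: MV = V_total * (merchantable_pct / 100)
Merchantable fraction = 69.8% / 100 = 0.698
MV = 6.28 m^3 * 0.698 = 4.383 m^3

4.383


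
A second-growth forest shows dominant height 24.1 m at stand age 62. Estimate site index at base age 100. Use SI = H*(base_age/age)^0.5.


Formula: SI = H_dom * (base_age / age)^0.5
Age ratio = 100 / 62 = 1.6129
sqrt(age_ratio) = 1.27
SI = 24.1 * 1.27 = 30.6 m

30.6


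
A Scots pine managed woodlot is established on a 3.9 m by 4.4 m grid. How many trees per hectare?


Formula: TPH = 10000 m^2/ha / (spacing_x * spacing_y)
Area per tree = 3.9 m * 4.4 m = 17.16 m^2
TPH = 10000 / 17.16 = 583 trees/ha

583


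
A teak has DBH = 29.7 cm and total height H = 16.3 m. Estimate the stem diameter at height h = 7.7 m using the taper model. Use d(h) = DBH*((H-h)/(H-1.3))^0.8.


Taper: d(h) = DBH * ((H - h) / (H - 1.3))^0.8
Numerator = H - h = 16.3 - 7.7 = 8.6 m
Denominator = H - 1.3 = 16.3 - 1.3 = 15.0 m
Ratio = 8.6 / 15.0 = 0.57333
d = 29.7 * 0.57333^0.8 = 19.0 cm

19.0


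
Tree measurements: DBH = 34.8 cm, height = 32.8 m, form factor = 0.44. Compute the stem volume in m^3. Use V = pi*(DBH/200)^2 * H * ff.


Formula: V = pi * (DBH/200)^2 * H * ff
Radius = DBH/200 = 34.8/200 = 0.174 m
Radius^2 = 0.174^2 = 0.030276 m^2
V = pi * 0.030276 * 32.8 * 0.44
V = 1.373 m^3

1.373


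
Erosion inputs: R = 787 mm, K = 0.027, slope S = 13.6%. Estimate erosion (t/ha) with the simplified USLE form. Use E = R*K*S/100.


Formula: E = R * K * S / 100  (simplified USLE)
R * K = 787 * 0.027 = 21.249
E = 21.249 * 13.6 / 100 = 2.89 t/ha

2.89


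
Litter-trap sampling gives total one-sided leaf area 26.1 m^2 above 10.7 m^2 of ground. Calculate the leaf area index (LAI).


Formula: LAI = total leaf area / ground area  (dimensionless)
LAI = 26.1 m^2 / 10.7 m^2
LAI = 2.44

2.44


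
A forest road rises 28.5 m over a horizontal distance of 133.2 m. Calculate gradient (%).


Formula: Gradient = rise / run * 100
Gradient = 28.5 / 133.2 * 100 = 21.4%

21.4


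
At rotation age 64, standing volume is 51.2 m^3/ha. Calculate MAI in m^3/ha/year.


Formula: MAI = Total Volume / Stand Age
MAI = 51.2 m^3/ha / 64 years
MAI = 0.8 m^3/ha/year

0.8


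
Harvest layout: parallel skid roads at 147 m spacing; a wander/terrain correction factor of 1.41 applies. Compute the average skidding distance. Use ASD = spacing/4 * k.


Formula: ASD = (spacing / 4) * correction
Uncorrected distance = spacing / 4 = 147 / 4 = 36.75 m
ASD = 36.75 * 1.41 = 52 m

52


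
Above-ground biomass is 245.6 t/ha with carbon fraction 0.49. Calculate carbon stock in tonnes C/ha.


Formula: Carbon Stock = Biomass * Carbon Fraction
C = 245.6 t/ha * 0.49
C = 120.3 t C/ha

120.3


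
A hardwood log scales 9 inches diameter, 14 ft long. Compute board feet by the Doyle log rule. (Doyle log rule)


Doyle: BF = (D - 4)^2 * L / 16
Adjusted diameter = 9 - 4 = 5 in
(D-4)^2 = 5^2 = 25
BF = 25 * 14 / 16 = 22 BF

22


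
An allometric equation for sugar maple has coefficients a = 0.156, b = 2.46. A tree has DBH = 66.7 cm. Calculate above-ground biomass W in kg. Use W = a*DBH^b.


Formula: W = a * DBH^b  (allometric power law)
DBH^b = 66.7^2.46 = 30714.9315
W = 0.156 * 30714.9315 = 4791.5 kg

4791.5


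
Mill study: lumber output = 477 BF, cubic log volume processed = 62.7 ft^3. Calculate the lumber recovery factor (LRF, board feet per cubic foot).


Formula: LRF = Lumber Output (BF) / Log Input (ft^3)
LRF = 477 BF / 62.7 ft^3
LRF = 7.61 BF/ft^3

7.61


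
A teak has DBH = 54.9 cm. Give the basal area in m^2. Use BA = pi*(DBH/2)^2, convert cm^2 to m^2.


Formula: BA = pi * (DBH/2)^2 / 10000  (cm^2 to m^2)
Radius = DBH/2 = 54.9/2 = 27.45 cm
BA = pi * 27.45^2 / 10000
   = 2367.1979 cm^2 / 10000
   = 0.2367 m^2

0.2367


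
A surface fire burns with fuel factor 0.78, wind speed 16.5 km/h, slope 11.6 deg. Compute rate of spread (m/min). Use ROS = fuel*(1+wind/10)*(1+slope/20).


Formula: ROS = fuel * (1 + wind/10) * (1 + slope/20)
Wind factor = 1 + 16.5/10 = 2.65
Slope factor = 1 + 11.6/20 = 1.58
ROS = 0.78 * 2.65 * 1.58 = 3.27 m/min

3.27


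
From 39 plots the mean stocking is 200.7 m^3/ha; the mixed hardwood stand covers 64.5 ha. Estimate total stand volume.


Formula: Total Volume = Mean Volume per ha * Total Area
Total Volume = 200.7 m^3/ha * 64.5 ha
Total Volume = 12945 m^3

12945


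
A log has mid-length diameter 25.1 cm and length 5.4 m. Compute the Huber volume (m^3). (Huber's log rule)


Huber: V = Am * L,  Am = pi*(Dm/200)^2
Am = pi*(25.1/200)^2 = 0.049481 m^2
V = 0.049481*5.4 = 0.2672 m^3

0.2672


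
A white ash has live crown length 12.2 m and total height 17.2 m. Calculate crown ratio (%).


Formula: Crown Ratio = (Crown Length / Total Height) * 100
CR = (12.2 m / 17.2 m) * 100
CR = 0.7093 * 100 = 70.9%

70.9


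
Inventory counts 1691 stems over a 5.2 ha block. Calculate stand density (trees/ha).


Formula: Stand Density = N_trees / Area_ha
Density = 1691 trees / 5.2 ha
Density = 325 trees/ha

325


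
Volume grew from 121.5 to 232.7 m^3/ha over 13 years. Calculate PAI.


Formula: PAI = (V_T2 - V_T1) / (T2 - T1)
Volume increment = 232.7 - 121.5 = 111.2 m^3/ha
PAI = 111.2 / 13 = 8.55 m^3/ha/year

8.55


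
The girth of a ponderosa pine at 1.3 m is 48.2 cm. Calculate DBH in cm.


Formula: DBH = C / pi
DBH = 48.2 / pi
pi = 3.14159...
DBH = 15.3 cm

15.3


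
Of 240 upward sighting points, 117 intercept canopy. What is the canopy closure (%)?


Formula: Canopy closure = covered points / total points * 100
Closure = 117 / 240 * 100
Closure = 0.4875 * 100 = 48.8%

48.8


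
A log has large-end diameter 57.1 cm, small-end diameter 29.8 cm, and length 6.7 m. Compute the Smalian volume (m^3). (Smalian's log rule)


Smalian: V = (A1 + A2)/2 * L,  A = pi*(D/200)^2
A1 = pi*(57.1/200)^2 = 0.256072 m^2
A2 = pi*(29.8/200)^2 = 0.069746 m^2
V = (0.256072+0.069746)/2*6.7 = 1.0915 m^3

1.0915


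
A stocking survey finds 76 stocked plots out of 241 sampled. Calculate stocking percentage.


Formula: Stocking % = stocked plots / total plots * 100
Stocking = 76 / 241 * 100
Stocking = 0.3154 * 100 = 31.5%

31.5


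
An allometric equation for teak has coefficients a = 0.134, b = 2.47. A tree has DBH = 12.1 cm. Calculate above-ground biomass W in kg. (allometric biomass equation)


Formula: W = a * DBH^b  (allometric power law)
DBH^b = 12.1^2.47 = 472.5849
W = 0.134 * 472.5849 = 63.3 kg

63.3


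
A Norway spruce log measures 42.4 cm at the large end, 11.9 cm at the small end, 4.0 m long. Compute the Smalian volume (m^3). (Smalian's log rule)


Smalian: V = (A1 + A2)/2 * L,  A = pi*(D/200)^2
A1 = pi*(42.4/200)^2 = 0.141196 m^2
A2 = pi*(11.9/200)^2 = 0.011122 m^2
V = (0.141196+0.011122)/2*4.0 = 0.3046 m^3

0.3046


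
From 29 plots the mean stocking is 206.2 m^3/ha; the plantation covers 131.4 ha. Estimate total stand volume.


Formula: Total Volume = Mean Volume per ha * Total Area
Total Volume = 206.2 m^3/ha * 131.4 ha
Total Volume = 27095 m^3

27095


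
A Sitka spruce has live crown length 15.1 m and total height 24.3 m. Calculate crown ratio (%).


Formula: Crown Ratio = (Crown Length / Total Height) * 100
CR = (15.1 m / 24.3 m) * 100
CR = 0.6214 * 100 = 62.1%

62.1


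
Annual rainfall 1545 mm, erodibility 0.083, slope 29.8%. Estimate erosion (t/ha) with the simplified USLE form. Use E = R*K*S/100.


Formula: E = R * K * S / 100  (simplified USLE)
R * K = 1545 * 0.083 = 128.235
E = 128.235 * 29.8 / 100 = 38.21 t/ha

38.21


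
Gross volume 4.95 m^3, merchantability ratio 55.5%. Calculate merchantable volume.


Formula: MV = V_total * (merchantable_pct / 100)
Merchantable fraction = 55.5% / 100 = 0.555
MV = 4.95 m^3 * 0.555 = 2.747 m^3

2.747


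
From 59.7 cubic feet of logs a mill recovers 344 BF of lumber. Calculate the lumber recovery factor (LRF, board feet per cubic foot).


Formula: LRF = Lumber Output (BF) / Log Input (ft^3)
LRF = 344 BF / 59.7 ft^3
LRF = 5.76 BF/ft^3

5.76


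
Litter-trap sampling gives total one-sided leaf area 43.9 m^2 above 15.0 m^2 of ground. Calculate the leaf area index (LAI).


Formula: LAI = total leaf area / ground area  (dimensionless)
LAI = 43.9 m^2 / 15.0 m^2
LAI = 2.93

2.93


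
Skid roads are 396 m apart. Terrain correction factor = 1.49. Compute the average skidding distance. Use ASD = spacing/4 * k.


Formula: ASD = (spacing / 4) * correction
Uncorrected distance = spacing / 4 = 396 / 4 = 99 m
ASD = 99 * 1.49 = 148 m

148


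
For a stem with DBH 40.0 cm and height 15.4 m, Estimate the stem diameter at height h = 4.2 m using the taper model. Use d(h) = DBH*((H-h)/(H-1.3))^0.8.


Taper: d(h) = DBH * ((H - h) / (H - 1.3))^0.8
Numerator = H - h = 15.4 - 4.2 = 11.2 m
Denominator = H - 1.3 = 15.4 - 1.3 = 14.1 m
Ratio = 11.2 / 14.1 = 0.79433
d = 40.0 * 0.79433^0.8 = 33.3 cm

33.3


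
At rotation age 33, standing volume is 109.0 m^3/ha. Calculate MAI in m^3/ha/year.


Formula: MAI = Total Volume / Stand Age
MAI = 109.0 m^3/ha / 33 years
MAI = 3.3 m^3/ha/year

3.3


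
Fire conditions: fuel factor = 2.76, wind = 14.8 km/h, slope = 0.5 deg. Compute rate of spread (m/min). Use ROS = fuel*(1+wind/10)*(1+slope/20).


Formula: ROS = fuel * (1 + wind/10) * (1 + slope/20)
Wind factor = 1 + 14.8/10 = 2.48
Slope factor = 1 + 0.5/20 = 1.025
ROS = 2.76 * 2.48 * 1.025 = 7.02 m/min

7.02


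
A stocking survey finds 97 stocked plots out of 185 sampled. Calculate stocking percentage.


Formula: Stocking % = stocked plots / total plots * 100
Stocking = 97 / 185 * 100
Stocking = 0.5243 * 100 = 52.4%

52.4


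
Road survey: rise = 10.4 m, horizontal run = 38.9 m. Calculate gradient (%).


Formula: Gradient = rise / run * 100
Gradient = 10.4 / 38.9 * 100 = 26.7%

26.7


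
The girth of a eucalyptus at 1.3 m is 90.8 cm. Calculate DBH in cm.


Formula: DBH = C / pi
DBH = 90.8 / pi
pi = 3.14159...
DBH = 28.9 cm

28.9


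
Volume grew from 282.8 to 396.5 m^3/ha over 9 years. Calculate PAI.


Formula: PAI = (V_T2 - V_T1) / (T2 - T1)
Volume increment = 396.5 - 282.8 = 113.7 m^3/ha
PAI = 113.7 / 9 = 12.63 m^3/ha/year

12.63


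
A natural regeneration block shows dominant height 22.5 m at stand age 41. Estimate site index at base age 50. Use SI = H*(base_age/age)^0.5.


Formula: SI = H_dom * (base_age / age)^0.5
Age ratio = 50 / 41 = 1.21951
sqrt(age_ratio) = 1.10432
SI = 22.5 * 1.10432 = 24.8 m

24.8


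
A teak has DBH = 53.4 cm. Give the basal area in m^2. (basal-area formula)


Formula: BA = pi * (DBH/2)^2 / 10000  (cm^2 to m^2)
Radius = DBH/2 = 53.4/2 = 26.7 cm
BA = pi * 26.7^2 / 10000
   = 2239.61 cm^2 / 10000
   = 0.224 m^2

0.224


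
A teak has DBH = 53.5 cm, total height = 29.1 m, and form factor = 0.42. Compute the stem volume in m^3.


Formula: V = pi * (DBH/200)^2 * H * ff
Radius = DBH/200 = 53.5/200 = 0.2675 m
Radius^2 = 0.2675^2 = 0.07155625 m^2
V = pi * 0.07155625 * 29.1 * 0.42
V = 2.748 m^3

2.748


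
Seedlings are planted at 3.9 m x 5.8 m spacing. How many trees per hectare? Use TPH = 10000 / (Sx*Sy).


Formula: TPH = 10000 m^2/ha / (spacing_x * spacing_y)
Area per tree = 3.9 m * 5.8 m = 22.62 m^2
TPH = 10000 / 22.62 = 442 trees/ha

442


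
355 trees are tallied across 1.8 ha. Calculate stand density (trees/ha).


Formula: Stand Density = N_trees / Area_ha
Density = 355 trees / 1.8 ha
Density = 197 trees/ha

197


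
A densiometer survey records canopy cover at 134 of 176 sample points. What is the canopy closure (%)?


Formula: Canopy closure = covered points / total points * 100
Closure = 134 / 176 * 100
Closure = 0.7614 * 100 = 76.1%

76.1


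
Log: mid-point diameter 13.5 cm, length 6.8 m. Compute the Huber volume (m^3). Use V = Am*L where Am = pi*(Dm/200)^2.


Huber: V = Am * L,  Am = pi*(Dm/200)^2
Am = pi*(13.5/200)^2 = 0.014314 m^2
V = 0.014314*6.8 = 0.0973 m^3

0.0973


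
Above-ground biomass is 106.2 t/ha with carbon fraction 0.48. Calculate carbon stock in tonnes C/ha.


Formula: Carbon Stock = Biomass * Carbon Fraction
C = 106.2 t/ha * 0.48
C = 51.0 t C/ha

51.0


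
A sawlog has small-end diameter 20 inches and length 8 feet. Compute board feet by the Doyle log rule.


Doyle: BF = (D - 4)^2 * L / 16
Adjusted diameter = 20 - 4 = 16 in
(D-4)^2 = 16^2 = 256
BF = 256 * 8 / 16 = 128 BF

128


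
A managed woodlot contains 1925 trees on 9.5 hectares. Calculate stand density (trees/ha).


Formula: Stand Density = N_trees / Area_ha
Density = 1925 trees / 9.5 ha
Density = 203 trees/ha

203


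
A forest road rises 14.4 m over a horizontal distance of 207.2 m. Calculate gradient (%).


Formula: Gradient = rise / run * 100
Gradient = 14.4 / 207.2 * 100 = 6.9%

6.9


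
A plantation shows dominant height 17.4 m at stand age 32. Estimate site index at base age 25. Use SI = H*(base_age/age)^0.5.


Formula: SI = H_dom * (base_age / age)^0.5
Age ratio = 25 / 32 = 0.78125
sqrt(age_ratio) = 0.88388
SI = 17.4 * 0.88388 = 15.4 m

15.4


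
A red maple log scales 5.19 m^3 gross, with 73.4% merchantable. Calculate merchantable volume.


Formula: MV = V_total * (merchantable_pct / 100)
Merchantable fraction = 73.4% / 100 = 0.734
MV = 5.19 m^3 * 0.734 = 3.809 m^3

3.809


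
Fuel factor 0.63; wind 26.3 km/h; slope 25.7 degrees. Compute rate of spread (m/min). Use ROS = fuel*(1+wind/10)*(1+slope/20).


Formula: ROS = fuel * (1 + wind/10) * (1 + slope/20)
Wind factor = 1 + 26.3/10 = 3.63
Slope factor = 1 + 25.7/20 = 2.285
ROS = 0.63 * 3.63 * 2.285 = 5.23 m/min

5.23


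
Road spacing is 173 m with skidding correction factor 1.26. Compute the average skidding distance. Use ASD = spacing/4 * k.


Formula: ASD = (spacing / 4) * correction
Uncorrected distance = spacing / 4 = 173 / 4 = 43.25 m
ASD = 43.25 * 1.26 = 54 m

54


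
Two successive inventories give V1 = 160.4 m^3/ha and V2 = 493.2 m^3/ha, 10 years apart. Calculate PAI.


Formula: PAI = (V_T2 - V_T1) / (T2 - T1)
Volume increment = 493.2 - 160.4 = 332.8 m^3/ha
PAI = 332.8 / 10 = 33.28 m^3/ha/year

33.28


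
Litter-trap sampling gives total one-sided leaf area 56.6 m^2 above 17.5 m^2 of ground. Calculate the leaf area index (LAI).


Formula: LAI = total leaf area / ground area  (dimensionless)
LAI = 56.6 m^2 / 17.5 m^2
LAI = 3.23

3.23


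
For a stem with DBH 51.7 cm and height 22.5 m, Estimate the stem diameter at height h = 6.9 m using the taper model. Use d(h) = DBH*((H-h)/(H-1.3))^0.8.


Taper: d(h) = DBH * ((H - h) / (H - 1.3))^0.8
Numerator = H - h = 22.5 - 6.9 = 15.6 m
Denominator = H - 1.3 = 22.5 - 1.3 = 21.2 m
Ratio = 15.6 / 21.2 = 0.73585
d = 51.7 * 0.73585^0.8 = 40.5 cm

40.5


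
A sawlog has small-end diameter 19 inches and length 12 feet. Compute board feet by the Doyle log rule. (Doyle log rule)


Doyle: BF = (D - 4)^2 * L / 16
Adjusted diameter = 19 - 4 = 15 in
(D-4)^2 = 15^2 = 225
BF = 225 * 12 / 16 = 169 BF

169


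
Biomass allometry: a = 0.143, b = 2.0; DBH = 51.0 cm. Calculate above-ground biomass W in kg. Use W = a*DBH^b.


Formula: W = a * DBH^b  (allometric power law)
DBH^b = 51.0^2.0 = 2601.0
W = 0.143 * 2601.0 = 371.9 kg

371.9


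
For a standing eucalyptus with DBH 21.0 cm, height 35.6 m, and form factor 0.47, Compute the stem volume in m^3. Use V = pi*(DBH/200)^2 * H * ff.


Formula: V = pi * (DBH/200)^2 * H * ff
Radius = DBH/200 = 21.0/200 = 0.105 m
Radius^2 = 0.105^2 = 0.011025 m^2
V = pi * 0.011025 * 35.6 * 0.47
V = 0.58 m^3

0.58


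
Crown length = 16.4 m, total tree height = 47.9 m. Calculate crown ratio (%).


Formula: Crown Ratio = (Crown Length / Total Height) * 100
CR = (16.4 m / 47.9 m) * 100
CR = 0.3424 * 100 = 34.2%

34.2


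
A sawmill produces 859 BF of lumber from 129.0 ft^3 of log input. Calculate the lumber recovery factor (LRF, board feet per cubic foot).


Formula: LRF = Lumber Output (BF) / Log Input (ft^3)
LRF = 859 BF / 129.0 ft^3
LRF = 6.66 BF/ft^3

6.66


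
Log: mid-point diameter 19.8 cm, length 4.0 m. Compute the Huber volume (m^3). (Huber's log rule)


Huber: V = Am * L,  Am = pi*(Dm/200)^2
Am = pi*(19.8/200)^2 = 0.030791 m^2
V = 0.030791*4.0 = 0.1232 m^3

0.1232


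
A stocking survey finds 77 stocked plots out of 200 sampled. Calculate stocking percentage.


Formula: Stocking % = stocked plots / total plots * 100
Stocking = 77 / 200 * 100
Stocking = 0.385 * 100 = 38.5%

38.5


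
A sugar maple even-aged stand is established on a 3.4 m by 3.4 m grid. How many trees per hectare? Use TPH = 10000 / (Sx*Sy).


Formula: TPH = 10000 m^2/ha / (spacing_x * spacing_y)
Area per tree = 3.4 m * 3.4 m = 11.56 m^2
TPH = 10000 / 11.56 = 865 trees/ha

865


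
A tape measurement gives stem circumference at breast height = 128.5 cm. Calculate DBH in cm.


Formula: DBH = C / pi
DBH = 128.5 / pi
pi = 3.14159...
DBH = 40.9 cm

40.9


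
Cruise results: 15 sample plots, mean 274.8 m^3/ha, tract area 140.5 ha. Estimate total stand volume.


Formula: Total Volume = Mean Volume per ha * Total Area
Total Volume = 274.8 m^3/ha * 140.5 ha
Total Volume = 38609 m^3

38609


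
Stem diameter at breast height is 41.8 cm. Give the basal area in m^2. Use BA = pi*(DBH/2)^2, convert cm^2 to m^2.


Formula: BA = pi * (DBH/2)^2 / 10000  (cm^2 to m^2)
Radius = DBH/2 = 41.8/2 = 20.9 cm
BA = pi * 20.9^2 / 10000
   = 1372.2791 cm^2 / 10000
   = 0.1372 m^2

0.1372


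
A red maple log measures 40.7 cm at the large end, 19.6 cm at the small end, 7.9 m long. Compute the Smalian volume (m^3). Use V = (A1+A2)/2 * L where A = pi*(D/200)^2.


Smalian: V = (A1 + A2)/2 * L,  A = pi*(D/200)^2
A1 = pi*(40.7/200)^2 = 0.1301 m^2
A2 = pi*(19.6/200)^2 = 0.030172 m^2
V = (0.1301+0.030172)/2*7.9 = 0.6331 m^3

0.6331


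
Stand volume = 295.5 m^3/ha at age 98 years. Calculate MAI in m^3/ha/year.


Formula: MAI = Total Volume / Stand Age
MAI = 295.5 m^3/ha / 98 years
MAI = 3.02 m^3/ha/year

3.02


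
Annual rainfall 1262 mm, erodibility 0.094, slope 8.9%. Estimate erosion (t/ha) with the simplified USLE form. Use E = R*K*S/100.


Formula: E = R * K * S / 100  (simplified USLE)
R * K = 1262 * 0.094 = 118.628
E = 118.628 * 8.9 / 100 = 10.56 t/ha

10.56


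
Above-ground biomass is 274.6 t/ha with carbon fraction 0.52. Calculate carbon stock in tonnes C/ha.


Formula: Carbon Stock = Biomass * Carbon Fraction
C = 274.6 t/ha * 0.52
C = 142.8 t C/ha

142.8


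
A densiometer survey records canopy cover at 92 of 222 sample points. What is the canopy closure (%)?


Formula: Canopy closure = covered points / total points * 100
Closure = 92 / 222 * 100
Closure = 0.4144 * 100 = 41.4%

41.4


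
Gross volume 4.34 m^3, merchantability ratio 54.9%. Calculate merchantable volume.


Formula: MV = V_total * (merchantable_pct / 100)
Merchantable fraction = 54.9% / 100 = 0.549
MV = 4.34 m^3 * 0.549 = 2.383 m^3

2.383


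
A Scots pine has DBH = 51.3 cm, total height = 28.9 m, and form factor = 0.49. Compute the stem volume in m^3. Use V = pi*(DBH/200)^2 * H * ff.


Formula: V = pi * (DBH/200)^2 * H * ff
Radius = DBH/200 = 51.3/200 = 0.2565 m
Radius^2 = 0.2565^2 = 0.06579225 m^2
V = pi * 0.06579225 * 28.9 * 0.49
V = 2.927 m^3

2.927


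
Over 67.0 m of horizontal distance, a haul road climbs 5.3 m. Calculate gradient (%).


Formula: Gradient = rise / run * 100
Gradient = 5.3 / 67.0 * 100 = 7.9%

7.9


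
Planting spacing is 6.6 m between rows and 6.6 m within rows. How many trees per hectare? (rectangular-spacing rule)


Formula: TPH = 10000 m^2/ha / (spacing_x * spacing_y)
Area per tree = 6.6 m * 6.6 m = 43.56 m^2
TPH = 10000 / 43.56 = 230 trees/ha

230


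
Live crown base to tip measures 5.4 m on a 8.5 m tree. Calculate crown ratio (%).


Formula: Crown Ratio = (Crown Length / Total Height) * 100
CR = (5.4 m / 8.5 m) * 100
CR = 0.6353 * 100 = 63.5%

63.5


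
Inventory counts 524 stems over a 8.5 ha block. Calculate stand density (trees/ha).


Formula: Stand Density = N_trees / Area_ha
Density = 524 trees / 8.5 ha
Density = 62 trees/ha

62


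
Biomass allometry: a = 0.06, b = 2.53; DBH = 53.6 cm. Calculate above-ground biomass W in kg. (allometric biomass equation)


Formula: W = a * DBH^b  (allometric power law)
DBH^b = 53.6^2.53 = 23702.105
W = 0.06 * 23702.105 = 1422.1 kg

1422.1


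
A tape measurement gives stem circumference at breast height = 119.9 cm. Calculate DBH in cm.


Formula: DBH = C / pi
DBH = 119.9 / pi
pi = 3.14159...
DBH = 38.2 cm

38.2


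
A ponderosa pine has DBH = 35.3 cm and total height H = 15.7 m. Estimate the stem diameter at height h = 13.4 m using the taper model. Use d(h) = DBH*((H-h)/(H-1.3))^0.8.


Taper: d(h) = DBH * ((H - h) / (H - 1.3))^0.8
Numerator = H - h = 15.7 - 13.4 = 2.3 m
Denominator = H - 1.3 = 15.7 - 1.3 = 14.4 m
Ratio = 2.3 / 14.4 = 0.15972
d = 35.3 * 0.15972^0.8 = 8.1 cm

8.1


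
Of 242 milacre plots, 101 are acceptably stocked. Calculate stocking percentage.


Formula: Stocking % = stocked plots / total plots * 100
Stocking = 101 / 242 * 100
Stocking = 0.4174 * 100 = 41.7%

41.7


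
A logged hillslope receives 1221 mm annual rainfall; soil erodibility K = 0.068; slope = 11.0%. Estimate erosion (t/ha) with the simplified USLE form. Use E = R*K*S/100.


Formula: E = R * K * S / 100  (simplified USLE)
R * K = 1221 * 0.068 = 83.028
E = 83.028 * 11.0 / 100 = 9.13 t/ha

9.13


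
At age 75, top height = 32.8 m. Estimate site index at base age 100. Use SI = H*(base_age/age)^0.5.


Formula: SI = H_dom * (base_age / age)^0.5
Age ratio = 100 / 75 = 1.33333
sqrt(age_ratio) = 1.1547
SI = 32.8 * 1.1547 = 37.9 m

37.9


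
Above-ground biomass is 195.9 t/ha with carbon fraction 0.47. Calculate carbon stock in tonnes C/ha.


Formula: Carbon Stock = Biomass * Carbon Fraction
C = 195.9 t/ha * 0.47
C = 92.1 t C/ha

92.1


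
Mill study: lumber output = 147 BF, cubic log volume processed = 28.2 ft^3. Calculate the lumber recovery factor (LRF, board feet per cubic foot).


Formula: LRF = Lumber Output (BF) / Log Input (ft^3)
LRF = 147 BF / 28.2 ft^3
LRF = 5.21 BF/ft^3

5.21


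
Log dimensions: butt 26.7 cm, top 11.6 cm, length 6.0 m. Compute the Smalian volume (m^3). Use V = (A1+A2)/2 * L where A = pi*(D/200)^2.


Smalian: V = (A1 + A2)/2 * L,  A = pi*(D/200)^2
A1 = pi*(26.7/200)^2 = 0.05599 m^2
A2 = pi*(11.6/200)^2 = 0.010568 m^2
V = (0.05599+0.010568)/2*6.0 = 0.1997 m^3

0.1997


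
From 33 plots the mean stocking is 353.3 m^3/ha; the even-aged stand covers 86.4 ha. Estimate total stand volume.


Formula: Total Volume = Mean Volume per ha * Total Area
Total Volume = 353.3 m^3/ha * 86.4 ha
Total Volume = 30525 m^3

30525


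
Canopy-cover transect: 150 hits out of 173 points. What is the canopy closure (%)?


Formula: Canopy closure = covered points / total points * 100
Closure = 150 / 173 * 100
Closure = 0.8671 * 100 = 86.7%

86.7


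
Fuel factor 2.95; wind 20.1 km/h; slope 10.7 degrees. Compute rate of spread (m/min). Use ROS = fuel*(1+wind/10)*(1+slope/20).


Formula: ROS = fuel * (1 + wind/10) * (1 + slope/20)
Wind factor = 1 + 20.1/10 = 3.01
Slope factor = 1 + 10.7/20 = 1.535
ROS = 2.95 * 3.01 * 1.535 = 13.63 m/min

13.63


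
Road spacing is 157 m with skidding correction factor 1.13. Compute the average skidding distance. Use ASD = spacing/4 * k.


Formula: ASD = (spacing / 4) * correction
Uncorrected distance = spacing / 4 = 157 / 4 = 39.25 m
ASD = 39.25 * 1.13 = 44 m

44


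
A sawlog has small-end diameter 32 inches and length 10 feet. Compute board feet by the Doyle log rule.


Doyle: BF = (D - 4)^2 * L / 16
Adjusted diameter = 32 - 4 = 28 in
(D-4)^2 = 28^2 = 784
BF = 784 * 10 / 16 = 490 BF

490


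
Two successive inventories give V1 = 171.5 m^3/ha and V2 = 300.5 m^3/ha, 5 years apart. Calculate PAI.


Formula: PAI = (V_T2 - V_T1) / (T2 - T1)
Volume increment = 300.5 - 171.5 = 129.0 m^3/ha
PAI = 129.0 / 5 = 25.8 m^3/ha/year

25.8


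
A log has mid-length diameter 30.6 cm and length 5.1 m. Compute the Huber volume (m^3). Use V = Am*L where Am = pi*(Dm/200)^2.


Huber: V = Am * L,  Am = pi*(Dm/200)^2
Am = pi*(30.6/200)^2 = 0.073542 m^2
V = 0.073542*5.1 = 0.3751 m^3

0.3751


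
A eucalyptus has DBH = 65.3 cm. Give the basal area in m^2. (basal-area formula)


Formula: BA = pi * (DBH/2)^2 / 10000  (cm^2 to m^2)
Radius = DBH/2 = 65.3/2 = 32.65 cm
BA = pi * 32.65^2 / 10000
   = 3349.0085 cm^2 / 10000
   = 0.3349 m^2

0.3349


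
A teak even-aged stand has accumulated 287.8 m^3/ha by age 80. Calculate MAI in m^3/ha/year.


Formula: MAI = Total Volume / Stand Age
MAI = 287.8 m^3/ha / 80 years
MAI = 3.6 m^3/ha/year

3.6


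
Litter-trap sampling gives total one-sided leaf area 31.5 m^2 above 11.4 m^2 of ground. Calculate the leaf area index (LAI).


Formula: LAI = total leaf area / ground area  (dimensionless)
LAI = 31.5 m^2 / 11.4 m^2
LAI = 2.76

2.76


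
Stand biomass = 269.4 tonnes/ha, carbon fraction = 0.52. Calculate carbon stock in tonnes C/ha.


Formula: Carbon Stock = Biomass * Carbon Fraction
C = 269.4 t/ha * 0.52
C = 140.1 t C/ha

140.1


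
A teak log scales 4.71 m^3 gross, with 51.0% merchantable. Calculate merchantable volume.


Formula: MV = V_total * (merchantable_pct / 100)
Merchantable fraction = 51.0% / 100 = 0.51
MV = 4.71 m^3 * 0.51 = 2.402 m^3

2.402


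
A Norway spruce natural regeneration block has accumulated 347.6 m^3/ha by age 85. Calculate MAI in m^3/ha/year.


Formula: MAI = Total Volume / Stand Age
MAI = 347.6 m^3/ha / 85 years
MAI = 4.09 m^3/ha/year

4.09


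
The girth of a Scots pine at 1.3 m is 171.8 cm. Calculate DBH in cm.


Formula: DBH = C / pi
DBH = 171.8 / pi
pi = 3.14159...
DBH = 54.7 cm

54.7


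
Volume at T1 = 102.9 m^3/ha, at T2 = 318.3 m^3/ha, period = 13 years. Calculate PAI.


Formula: PAI = (V_T2 - V_T1) / (T2 - T1)
Volume increment = 318.3 - 102.9 = 215.4 m^3/ha
PAI = 215.4 / 13 = 16.57 m^3/ha/year

16.57


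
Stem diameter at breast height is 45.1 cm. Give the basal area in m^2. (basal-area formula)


Formula: BA = pi * (DBH/2)^2 / 10000  (cm^2 to m^2)
Radius = DBH/2 = 45.1/2 = 22.55 cm
BA = pi * 22.55^2 / 10000
   = 1597.5077 cm^2 / 10000
   = 0.1598 m^2

0.1598


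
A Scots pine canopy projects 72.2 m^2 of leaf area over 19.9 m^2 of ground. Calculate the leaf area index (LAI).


Formula: LAI = total leaf area / ground area  (dimensionless)
LAI = 72.2 m^2 / 19.9 m^2
LAI = 3.63

3.63


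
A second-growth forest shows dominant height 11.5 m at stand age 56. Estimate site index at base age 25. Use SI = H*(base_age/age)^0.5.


Formula: SI = H_dom * (base_age / age)^0.5
Age ratio = 25 / 56 = 0.44643
sqrt(age_ratio) = 0.66815
SI = 11.5 * 0.66815 = 7.7 m

7.7


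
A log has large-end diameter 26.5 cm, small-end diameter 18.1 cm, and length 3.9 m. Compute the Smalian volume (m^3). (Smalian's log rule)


Smalian: V = (A1 + A2)/2 * L,  A = pi*(D/200)^2
A1 = pi*(26.5/200)^2 = 0.055155 m^2
A2 = pi*(18.1/200)^2 = 0.02573 m^2
V = (0.055155+0.02573)/2*3.9 = 0.1577 m^3

0.1577


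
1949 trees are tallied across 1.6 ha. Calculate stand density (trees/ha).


Formula: Stand Density = N_trees / Area_ha
Density = 1949 trees / 1.6 ha
Density = 1218 trees/ha

1218


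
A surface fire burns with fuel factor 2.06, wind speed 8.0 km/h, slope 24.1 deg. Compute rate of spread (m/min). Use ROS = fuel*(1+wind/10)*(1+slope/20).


Formula: ROS = fuel * (1 + wind/10) * (1 + slope/20)
Wind factor = 1 + 8.0/10 = 1.8
Slope factor = 1 + 24.1/20 = 2.205
ROS = 2.06 * 1.8 * 2.205 = 8.18 m/min

8.18


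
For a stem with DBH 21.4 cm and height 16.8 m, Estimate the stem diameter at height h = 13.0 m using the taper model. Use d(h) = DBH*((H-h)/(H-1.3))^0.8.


Taper: d(h) = DBH * ((H - h) / (H - 1.3))^0.8
Numerator = H - h = 16.8 - 13.0 = 3.8 m
Denominator = H - 1.3 = 16.8 - 1.3 = 15.5 m
Ratio = 3.8 / 15.5 = 0.24516
d = 21.4 * 0.24516^0.8 = 6.9 cm

6.9


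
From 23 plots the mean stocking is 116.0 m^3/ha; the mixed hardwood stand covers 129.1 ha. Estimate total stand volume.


Formula: Total Volume = Mean Volume per ha * Total Area
Total Volume = 116.0 m^3/ha * 129.1 ha
Total Volume = 14976 m^3

14976


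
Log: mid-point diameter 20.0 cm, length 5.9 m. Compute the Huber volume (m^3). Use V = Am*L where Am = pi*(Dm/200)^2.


Huber: V = Am * L,  Am = pi*(Dm/200)^2
Am = pi*(20.0/200)^2 = 0.031416 m^2
V = 0.031416*5.9 = 0.1854 m^3

0.1854


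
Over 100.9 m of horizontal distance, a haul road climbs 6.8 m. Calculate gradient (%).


Formula: Gradient = rise / run * 100
Gradient = 6.8 / 100.9 * 100 = 6.7%

6.7


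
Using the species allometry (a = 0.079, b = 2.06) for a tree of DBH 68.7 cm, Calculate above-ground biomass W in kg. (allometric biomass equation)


Formula: W = a * DBH^b  (allometric power law)
DBH^b = 68.7^2.06 = 6083.183
W = 0.079 * 6083.183 = 480.6 kg

480.6


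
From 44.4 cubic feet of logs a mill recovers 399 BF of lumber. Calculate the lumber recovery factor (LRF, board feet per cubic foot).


Formula: LRF = Lumber Output (BF) / Log Input (ft^3)
LRF = 399 BF / 44.4 ft^3
LRF = 8.99 BF/ft^3

8.99


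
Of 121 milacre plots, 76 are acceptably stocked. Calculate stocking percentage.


Formula: Stocking % = stocked plots / total plots * 100
Stocking = 76 / 121 * 100
Stocking = 0.6281 * 100 = 62.8%

62.8


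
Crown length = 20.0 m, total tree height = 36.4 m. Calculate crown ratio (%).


Formula: Crown Ratio = (Crown Length / Total Height) * 100
CR = (20.0 m / 36.4 m) * 100
CR = 0.5495 * 100 = 54.9%

54.9


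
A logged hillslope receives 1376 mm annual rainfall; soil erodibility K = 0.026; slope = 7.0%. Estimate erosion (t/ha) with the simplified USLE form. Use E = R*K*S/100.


Formula: E = R * K * S / 100  (simplified USLE)
R * K = 1376 * 0.026 = 35.776
E = 35.776 * 7.0 / 100 = 2.5 t/ha

2.5


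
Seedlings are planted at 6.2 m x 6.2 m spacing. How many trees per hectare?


Formula: TPH = 10000 m^2/ha / (spacing_x * spacing_y)
Area per tree = 6.2 m * 6.2 m = 38.44 m^2
TPH = 10000 / 38.44 = 260 trees/ha

260


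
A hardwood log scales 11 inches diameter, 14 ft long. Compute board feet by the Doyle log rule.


Doyle: BF = (D - 4)^2 * L / 16
Adjusted diameter = 11 - 4 = 7 in
(D-4)^2 = 7^2 = 49
BF = 49 * 14 / 16 = 43 BF

43


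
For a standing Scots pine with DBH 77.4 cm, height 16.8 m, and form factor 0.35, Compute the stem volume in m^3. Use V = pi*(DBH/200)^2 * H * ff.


Formula: V = pi * (DBH/200)^2 * H * ff
Radius = DBH/200 = 77.4/200 = 0.387 m
Radius^2 = 0.387^2 = 0.149769 m^2
V = pi * 0.149769 * 16.8 * 0.35
V = 2.767 m^3

2.767


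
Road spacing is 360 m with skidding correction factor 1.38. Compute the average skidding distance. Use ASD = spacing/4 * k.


Formula: ASD = (spacing / 4) * correction
Uncorrected distance = spacing / 4 = 360 / 4 = 90 m
ASD = 90 * 1.38 = 124 m

124


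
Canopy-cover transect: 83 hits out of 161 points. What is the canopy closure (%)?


Formula: Canopy closure = covered points / total points * 100
Closure = 83 / 161 * 100
Closure = 0.5155 * 100 = 51.6%

51.6


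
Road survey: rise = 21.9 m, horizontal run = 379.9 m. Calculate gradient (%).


Formula: Gradient = rise / run * 100
Gradient = 21.9 / 379.9 * 100 = 5.8%

5.8


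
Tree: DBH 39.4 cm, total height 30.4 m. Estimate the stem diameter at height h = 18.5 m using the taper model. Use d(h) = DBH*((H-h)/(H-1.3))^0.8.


Taper: d(h) = DBH * ((H - h) / (H - 1.3))^0.8
Numerator = H - h = 30.4 - 18.5 = 11.9 m
Denominator = H - 1.3 = 30.4 - 1.3 = 29.1 m
Ratio = 11.9 / 29.1 = 0.40893
d = 39.4 * 0.40893^0.8 = 19.3 cm

19.3


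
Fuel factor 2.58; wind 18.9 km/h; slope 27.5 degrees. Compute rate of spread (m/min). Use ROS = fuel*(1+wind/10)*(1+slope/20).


Formula: ROS = fuel * (1 + wind/10) * (1 + slope/20)
Wind factor = 1 + 18.9/10 = 2.89
Slope factor = 1 + 27.5/20 = 2.375
ROS = 2.58 * 2.89 * 2.375 = 17.71 m/min

17.71


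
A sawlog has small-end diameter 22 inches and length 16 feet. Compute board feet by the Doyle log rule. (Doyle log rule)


Doyle: BF = (D - 4)^2 * L / 16
Adjusted diameter = 22 - 4 = 18 in
(D-4)^2 = 18^2 = 324
BF = 324 * 16 / 16 = 324 BF

324


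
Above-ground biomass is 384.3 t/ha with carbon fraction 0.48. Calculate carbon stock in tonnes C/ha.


Formula: Carbon Stock = Biomass * Carbon Fraction
C = 384.3 t/ha * 0.48
C = 184.5 t C/ha

184.5


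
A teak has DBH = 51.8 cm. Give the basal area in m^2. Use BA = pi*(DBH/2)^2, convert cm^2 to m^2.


Formula: BA = pi * (DBH/2)^2 / 10000  (cm^2 to m^2)
Radius = DBH/2 = 51.8/2 = 25.9 cm
BA = pi * 25.9^2 / 10000
   = 2107.4118 cm^2 / 10000
   = 0.2107 m^2

0.2107


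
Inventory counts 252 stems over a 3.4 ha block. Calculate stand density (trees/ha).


Formula: Stand Density = N_trees / Area_ha
Density = 252 trees / 3.4 ha
Density = 74 trees/ha

74


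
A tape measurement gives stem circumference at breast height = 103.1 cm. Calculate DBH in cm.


Formula: DBH = C / pi
DBH = 103.1 / pi
pi = 3.14159...
DBH = 32.8 cm

32.8


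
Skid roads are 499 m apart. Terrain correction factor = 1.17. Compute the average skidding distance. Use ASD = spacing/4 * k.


Formula: ASD = (spacing / 4) * correction
Uncorrected distance = spacing / 4 = 499 / 4 = 124.75 m
ASD = 124.75 * 1.17 = 146 m

146


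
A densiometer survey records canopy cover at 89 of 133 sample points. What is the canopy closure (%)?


Formula: Canopy closure = covered points / total points * 100
Closure = 89 / 133 * 100
Closure = 0.6692 * 100 = 66.9%

66.9


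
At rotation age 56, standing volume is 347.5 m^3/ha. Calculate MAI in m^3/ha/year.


Formula: MAI = Total Volume / Stand Age
MAI = 347.5 m^3/ha / 56 years
MAI = 6.21 m^3/ha/year

6.21


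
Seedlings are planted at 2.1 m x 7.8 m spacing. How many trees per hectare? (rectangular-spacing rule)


Formula: TPH = 10000 m^2/ha / (spacing_x * spacing_y)
Area per tree = 2.1 m * 7.8 m = 16.38 m^2
TPH = 10000 / 16.38 = 611 trees/ha

611


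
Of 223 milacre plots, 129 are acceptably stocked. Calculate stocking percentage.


Formula: Stocking % = stocked plots / total plots * 100
Stocking = 129 / 223 * 100
Stocking = 0.5785 * 100 = 57.8%

57.8


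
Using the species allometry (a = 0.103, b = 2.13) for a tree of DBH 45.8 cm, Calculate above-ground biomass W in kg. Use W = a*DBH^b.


Formula: W = a * DBH^b  (allometric power law)
DBH^b = 45.8^2.13 = 3448.6051
W = 0.103 * 3448.6051 = 355.2 kg

355.2


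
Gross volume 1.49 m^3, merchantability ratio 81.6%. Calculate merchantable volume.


Formula: MV = V_total * (merchantable_pct / 100)
Merchantable fraction = 81.6% / 100 = 0.816
MV = 1.49 m^3 * 0.816 = 1.216 m^3

1.216


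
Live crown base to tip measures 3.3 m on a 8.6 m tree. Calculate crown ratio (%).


Formula: Crown Ratio = (Crown Length / Total Height) * 100
CR = (3.3 m / 8.6 m) * 100
CR = 0.3837 * 100 = 38.4%

38.4


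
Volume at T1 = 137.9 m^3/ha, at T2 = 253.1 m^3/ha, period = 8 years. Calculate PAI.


Formula: PAI = (V_T2 - V_T1) / (T2 - T1)
Volume increment = 253.1 - 137.9 = 115.2 m^3/ha
PAI = 115.2 / 8 = 14.4 m^3/ha/year

14.4


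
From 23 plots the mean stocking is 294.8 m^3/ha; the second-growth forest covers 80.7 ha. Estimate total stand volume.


Formula: Total Volume = Mean Volume per ha * Total Area
Total Volume = 294.8 m^3/ha * 80.7 ha
Total Volume = 23790 m^3

23790
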